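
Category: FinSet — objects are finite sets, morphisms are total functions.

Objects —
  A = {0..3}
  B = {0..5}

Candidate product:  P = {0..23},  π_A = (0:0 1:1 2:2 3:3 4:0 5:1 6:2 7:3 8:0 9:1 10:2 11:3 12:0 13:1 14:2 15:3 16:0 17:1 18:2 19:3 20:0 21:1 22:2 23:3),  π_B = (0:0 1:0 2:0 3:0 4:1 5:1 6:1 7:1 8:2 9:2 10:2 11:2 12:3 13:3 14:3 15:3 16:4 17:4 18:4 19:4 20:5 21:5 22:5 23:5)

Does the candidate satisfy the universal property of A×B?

|A|·|B| = 4·6 = 24;  |P| = 24
Check the pairing map k ↦ (π_A(k), π_B(k)):
  0 : (0,0)
  1 : (1,0)
  2 : (2,0)
  3 : (3,0)
  4 : (0,1)
  5 : (1,1)
  6 : (2,1)
  7 : (3,1)
  8 : (0,2)
  9 : (1,2)
  10 : (2,2)
  11 : (3,2)
  12 : (0,3)
  13 : (1,3)
  14 : (2,3)
  15 : (3,3)
  16 : (0,4)
  17 : (1,4)
  18 : (2,4)
  19 : (3,4)
  20 : (0,5)
  21 : (1,5)
  22 : (2,5)
  23 : (3,5)
distinct pairs in image: 24 / 24 needed
  → bijection onto A×B; projections well-typed.

Answer: VALID PRODUCT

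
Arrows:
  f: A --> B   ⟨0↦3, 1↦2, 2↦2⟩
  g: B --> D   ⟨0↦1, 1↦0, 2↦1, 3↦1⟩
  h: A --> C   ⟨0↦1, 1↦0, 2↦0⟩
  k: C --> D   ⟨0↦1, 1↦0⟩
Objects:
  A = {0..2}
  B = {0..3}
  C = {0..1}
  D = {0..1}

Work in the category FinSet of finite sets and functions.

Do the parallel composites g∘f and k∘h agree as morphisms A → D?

Along f;g (path 1):
  0 f-->3 g-->1
  1 f-->2 g-->1
  2 f-->2 g-->1
  composite₁ = ⟨0↦1, 1↦1, 2↦1⟩
Along h;k (path 2):
  0 h-->1 k-->0
  1 h-->0 k-->1
  2 h-->0 k-->1
  composite₂ = ⟨0↦0, 1↦1, 2↦1⟩
Equal? distinct morphisms ✗

Answer: DOES NOT COMMUTE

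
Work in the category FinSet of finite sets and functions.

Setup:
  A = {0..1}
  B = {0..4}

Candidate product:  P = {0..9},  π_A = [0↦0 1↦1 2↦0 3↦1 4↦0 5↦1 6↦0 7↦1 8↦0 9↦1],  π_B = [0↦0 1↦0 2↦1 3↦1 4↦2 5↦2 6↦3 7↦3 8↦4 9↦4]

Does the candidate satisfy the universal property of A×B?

Answer: VALID PRODUCT

Derivation:
|A|·|B| = 2·5 = 10;  |P| = 10
Check the pairing map k ↦ (π_A(k), π_B(k)):
  0 ↦ (0,0)
  1 ↦ (1,0)
  2 ↦ (0,1)
  3 ↦ (1,1)
  4 ↦ (0,2)
  5 ↦ (1,2)
  6 ↦ (0,3)
  7 ↦ (1,3)
  8 ↦ (0,4)
  9 ↦ (1,4)
distinct pairs in image: 10 / 10 needed
  → bijection onto A×B; projections well-typed.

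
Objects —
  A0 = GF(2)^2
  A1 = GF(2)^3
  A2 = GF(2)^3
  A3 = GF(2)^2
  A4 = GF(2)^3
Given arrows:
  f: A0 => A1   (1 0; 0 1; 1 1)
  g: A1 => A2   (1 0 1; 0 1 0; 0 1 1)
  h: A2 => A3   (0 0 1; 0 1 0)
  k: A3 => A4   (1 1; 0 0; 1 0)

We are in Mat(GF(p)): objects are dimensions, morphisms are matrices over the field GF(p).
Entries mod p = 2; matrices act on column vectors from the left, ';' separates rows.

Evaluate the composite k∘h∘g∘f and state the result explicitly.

  e0=[1,0] f=>[1,0,1] g=>[0,0,1] h=>[1,0] k=>[1,0,1]
  e1=[0,1] f=>[0,1,1] g=>[1,1,0] h=>[0,1] k=>[1,0,0]
result: (1 1; 0 0; 1 0)

Answer: (1 1; 0 0; 1 0)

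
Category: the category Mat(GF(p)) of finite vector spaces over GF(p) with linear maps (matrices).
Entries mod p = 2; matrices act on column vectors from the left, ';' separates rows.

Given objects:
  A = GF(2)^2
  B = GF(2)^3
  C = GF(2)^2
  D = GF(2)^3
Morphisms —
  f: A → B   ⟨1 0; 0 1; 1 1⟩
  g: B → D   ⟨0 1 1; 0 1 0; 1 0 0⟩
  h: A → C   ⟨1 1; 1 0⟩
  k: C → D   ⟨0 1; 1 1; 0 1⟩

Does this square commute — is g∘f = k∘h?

Answer: COMMUTES

Trace:
Along f;g (path 1):
  e0=⟨1,0⟩ f→⟨1,0,1⟩ g→⟨1,0,1⟩
  e1=⟨0,1⟩ f→⟨0,1,1⟩ g→⟨0,1,0⟩
  ⟦path⟧₁ = ⟨1 0; 0 1; 1 0⟩
Along h;k (path 2):
  e0=⟨1,0⟩ h→⟨1,1⟩ k→⟨1,0,1⟩
  e1=⟨0,1⟩ h→⟨1,0⟩ k→⟨0,1,0⟩
  ⟦path⟧₂ = ⟨1 0; 0 1; 1 0⟩
Equal? same morphism ✓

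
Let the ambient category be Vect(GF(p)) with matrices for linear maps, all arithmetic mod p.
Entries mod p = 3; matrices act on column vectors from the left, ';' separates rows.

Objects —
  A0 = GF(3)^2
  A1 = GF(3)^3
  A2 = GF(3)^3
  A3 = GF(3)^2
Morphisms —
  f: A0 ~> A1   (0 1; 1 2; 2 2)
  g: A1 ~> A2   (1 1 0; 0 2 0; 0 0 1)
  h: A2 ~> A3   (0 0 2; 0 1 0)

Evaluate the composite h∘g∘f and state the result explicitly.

Answer: (1 1; 2 1)

Trace:
  e0=[1,0] f~>[0,1,2] g~>[1,2,2] h~>[1,2]
  e1=[0,1] f~>[1,2,2] g~>[0,1,2] h~>[1,1]
composite: (1 1; 2 1)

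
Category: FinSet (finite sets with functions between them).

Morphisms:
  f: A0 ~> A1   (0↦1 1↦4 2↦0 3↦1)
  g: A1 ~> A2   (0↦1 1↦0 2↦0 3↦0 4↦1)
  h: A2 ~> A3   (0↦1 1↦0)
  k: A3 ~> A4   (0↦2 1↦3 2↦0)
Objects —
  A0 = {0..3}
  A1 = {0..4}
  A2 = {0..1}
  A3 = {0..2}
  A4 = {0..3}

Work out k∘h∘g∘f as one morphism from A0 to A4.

  0 f~>1 g~>0 h~>1 k~>3
  1 f~>4 g~>1 h~>0 k~>2
  2 f~>0 g~>1 h~>0 k~>2
  3 f~>1 g~>0 h~>1 k~>3
⟦path⟧: (0↦3 1↦2 2↦2 3↦3)

Answer: (0↦3 1↦2 2↦2 3↦3)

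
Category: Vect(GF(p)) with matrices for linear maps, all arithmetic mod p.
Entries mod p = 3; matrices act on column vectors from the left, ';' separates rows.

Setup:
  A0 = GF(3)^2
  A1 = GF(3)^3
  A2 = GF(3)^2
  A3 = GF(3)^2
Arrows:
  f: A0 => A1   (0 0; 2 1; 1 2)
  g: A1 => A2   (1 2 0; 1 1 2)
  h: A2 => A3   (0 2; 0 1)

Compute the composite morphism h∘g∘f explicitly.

Answer: (2 1; 1 2)

Trace:
  e0=(1,0) f=>(0,2,1) g=>(1,1) h=>(2,1)
  e1=(0,1) f=>(0,1,2) g=>(2,2) h=>(1,2)
composite: (2 1; 1 2)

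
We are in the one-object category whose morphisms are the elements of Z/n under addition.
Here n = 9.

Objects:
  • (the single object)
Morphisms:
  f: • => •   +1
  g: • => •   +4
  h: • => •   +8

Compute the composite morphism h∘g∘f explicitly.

  0 +1≡1 +4≡5 +8≡4  (mod 9)
⟦path⟧: +4

Answer: +4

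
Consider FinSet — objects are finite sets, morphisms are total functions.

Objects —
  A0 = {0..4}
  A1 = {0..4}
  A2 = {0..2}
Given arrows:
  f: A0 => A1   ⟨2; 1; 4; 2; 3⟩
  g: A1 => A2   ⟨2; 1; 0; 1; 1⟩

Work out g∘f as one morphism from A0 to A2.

Answer: ⟨0; 1; 1; 0; 1⟩

Work:
  0 f=>2 g=>0
  1 f=>1 g=>1
  2 f=>4 g=>1
  3 f=>2 g=>0
  4 f=>3 g=>1
composite: ⟨0; 1; 1; 0; 1⟩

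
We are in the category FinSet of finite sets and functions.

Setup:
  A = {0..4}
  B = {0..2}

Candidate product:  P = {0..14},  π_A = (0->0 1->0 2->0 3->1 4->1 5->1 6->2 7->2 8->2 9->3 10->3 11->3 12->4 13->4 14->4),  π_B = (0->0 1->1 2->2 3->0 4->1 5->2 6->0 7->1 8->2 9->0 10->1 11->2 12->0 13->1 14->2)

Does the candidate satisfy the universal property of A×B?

Answer: VALID PRODUCT

Derivation:
|A|·|B| = 5·3 = 15;  |P| = 15
Check the pairing map k ↦ (π_A(k), π_B(k)):
  0 -> (0,0)
  1 -> (0,1)
  2 -> (0,2)
  3 -> (1,0)
  4 -> (1,1)
  5 -> (1,2)
  6 -> (2,0)
  7 -> (2,1)
  8 -> (2,2)
  9 -> (3,0)
  10 -> (3,1)
  11 -> (3,2)
  12 -> (4,0)
  13 -> (4,1)
  14 -> (4,2)
distinct pairs in image: 15 / 15 needed
  → bijection onto A×B; projections well-typed.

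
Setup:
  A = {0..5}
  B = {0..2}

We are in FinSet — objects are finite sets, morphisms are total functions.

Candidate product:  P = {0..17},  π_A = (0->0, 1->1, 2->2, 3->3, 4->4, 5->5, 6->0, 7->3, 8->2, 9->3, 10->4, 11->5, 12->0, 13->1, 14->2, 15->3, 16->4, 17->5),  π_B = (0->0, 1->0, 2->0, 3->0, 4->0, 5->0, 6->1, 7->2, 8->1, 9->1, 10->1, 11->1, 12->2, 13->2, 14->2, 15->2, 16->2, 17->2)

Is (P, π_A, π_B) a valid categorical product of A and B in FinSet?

|A|·|B| = 6·3 = 18;  |P| = 18
Check the pairing map k ↦ (π_A(k), π_B(k)):
  0 -> (0,0)
  1 -> (1,0)
  2 -> (2,0)
  3 -> (3,0)
  4 -> (4,0)
  5 -> (5,0)
  6 -> (0,1)
  7 -> (3,2)
  8 -> (2,1)
  9 -> (3,1)
  10 -> (4,1)
  11 -> (5,1)
  12 -> (0,2)
  13 -> (1,2)
  14 -> (2,2)
  15 -> (3,2)  ✗ repeats pair of k=7
  16 -> (4,2)
  17 -> (5,2)
distinct pairs in image: 17 / 18 needed
  → (3,2) hit at k=7 and k=15

Answer: NOT A VALID PRODUCT — duplicate pair at indices 15,7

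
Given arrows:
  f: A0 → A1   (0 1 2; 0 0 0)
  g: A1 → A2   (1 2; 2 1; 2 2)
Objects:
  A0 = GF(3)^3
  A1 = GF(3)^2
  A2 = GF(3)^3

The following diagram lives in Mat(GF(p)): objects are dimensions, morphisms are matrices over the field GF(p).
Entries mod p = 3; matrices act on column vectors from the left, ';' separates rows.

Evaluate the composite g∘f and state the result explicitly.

  e0=(1,0,0) f→(0,0) g→(0,0,0)
  e1=(0,1,0) f→(1,0) g→(1,2,2)
  e2=(0,0,1) f→(2,0) g→(2,1,1)
result: (0 1 2; 0 2 1; 0 2 1)

Answer: (0 1 2; 0 2 1; 0 2 1)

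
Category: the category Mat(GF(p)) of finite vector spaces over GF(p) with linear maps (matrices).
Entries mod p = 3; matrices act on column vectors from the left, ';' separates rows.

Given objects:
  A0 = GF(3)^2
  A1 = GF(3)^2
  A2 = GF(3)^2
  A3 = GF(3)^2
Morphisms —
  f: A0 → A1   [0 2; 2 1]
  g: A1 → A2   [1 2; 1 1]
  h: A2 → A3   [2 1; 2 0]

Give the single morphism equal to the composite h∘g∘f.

Answer: [1 2; 2 2]

Trace:
  e0=[1,0] f→[0,2] g→[1,2] h→[1,2]
  e1=[0,1] f→[2,1] g→[1,0] h→[2,2]
composite: [1 2; 2 2]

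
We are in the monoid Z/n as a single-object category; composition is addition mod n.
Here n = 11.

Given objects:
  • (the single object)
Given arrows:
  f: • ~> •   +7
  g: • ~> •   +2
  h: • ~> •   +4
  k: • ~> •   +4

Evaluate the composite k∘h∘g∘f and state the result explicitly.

  0 +7≡7 +2≡9 +4≡2 +4≡6  (mod 11)
composite: +6

Answer: +6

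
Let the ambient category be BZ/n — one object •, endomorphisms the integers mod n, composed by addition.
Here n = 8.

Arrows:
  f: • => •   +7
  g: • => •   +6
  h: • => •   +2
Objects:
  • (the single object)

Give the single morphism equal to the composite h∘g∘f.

  0 +7≡7 +6≡5 +2≡7  (mod 8)
⟦path⟧: +7

Answer: +7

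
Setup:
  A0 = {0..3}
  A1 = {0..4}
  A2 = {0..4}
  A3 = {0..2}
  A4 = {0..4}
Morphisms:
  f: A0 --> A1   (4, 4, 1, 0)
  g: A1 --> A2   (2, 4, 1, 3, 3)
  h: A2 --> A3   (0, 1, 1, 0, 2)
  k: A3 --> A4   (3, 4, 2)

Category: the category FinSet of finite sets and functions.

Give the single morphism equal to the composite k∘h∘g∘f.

  0 f-->4 g-->3 h-->0 k-->3
  1 f-->4 g-->3 h-->0 k-->3
  2 f-->1 g-->4 h-->2 k-->2
  3 f-->0 g-->2 h-->1 k-->4
⟦path⟧: (3, 3, 2, 4)

Answer: (3, 3, 2, 4)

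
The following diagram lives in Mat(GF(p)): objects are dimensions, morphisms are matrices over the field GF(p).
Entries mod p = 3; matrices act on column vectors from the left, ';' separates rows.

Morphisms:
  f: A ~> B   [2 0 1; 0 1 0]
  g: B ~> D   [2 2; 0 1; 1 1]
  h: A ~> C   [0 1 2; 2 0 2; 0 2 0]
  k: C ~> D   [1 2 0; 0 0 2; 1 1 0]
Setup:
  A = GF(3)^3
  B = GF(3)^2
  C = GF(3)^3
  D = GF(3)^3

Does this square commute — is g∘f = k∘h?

Path 1 = f;g:
  e0=⟨1,0,0⟩ f~>⟨2,0⟩ g~>⟨1,0,2⟩
  e1=⟨0,1,0⟩ f~>⟨0,1⟩ g~>⟨2,1,1⟩
  e2=⟨0,0,1⟩ f~>⟨1,0⟩ g~>⟨2,0,1⟩
  composite₁ = [1 2 2; 0 1 0; 2 1 1]
Path 2 = h;k:
  e0=⟨1,0,0⟩ h~>⟨0,2,0⟩ k~>⟨1,0,2⟩
  e1=⟨0,1,0⟩ h~>⟨1,0,2⟩ k~>⟨1,1,1⟩
  e2=⟨0,0,1⟩ h~>⟨2,2,0⟩ k~>⟨0,0,1⟩
  composite₂ = [1 1 0; 0 1 0; 2 1 1]
Equal? distinct morphisms ✗

Answer: DOES NOT COMMUTE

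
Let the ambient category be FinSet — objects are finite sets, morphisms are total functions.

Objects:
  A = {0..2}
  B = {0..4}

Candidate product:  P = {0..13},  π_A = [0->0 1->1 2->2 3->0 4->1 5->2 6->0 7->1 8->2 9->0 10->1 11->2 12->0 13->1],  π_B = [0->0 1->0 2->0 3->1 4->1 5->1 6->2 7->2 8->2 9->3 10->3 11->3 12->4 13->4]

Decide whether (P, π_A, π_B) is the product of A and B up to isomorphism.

Answer: NOT A VALID PRODUCT — |P|=14 ≠ |A|·|B|=15

Derivation:
|A|·|B| = 3·5 = 15;  |P| = 14
  → cardinalities differ; no bijection possible.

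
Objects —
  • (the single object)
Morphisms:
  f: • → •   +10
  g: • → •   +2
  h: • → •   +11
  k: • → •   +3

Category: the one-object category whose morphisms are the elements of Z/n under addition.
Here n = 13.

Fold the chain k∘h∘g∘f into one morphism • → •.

Answer: +0

Work:
  0 +10≡10 +2≡12 +11≡10 +3≡0  (mod 13)
result: +0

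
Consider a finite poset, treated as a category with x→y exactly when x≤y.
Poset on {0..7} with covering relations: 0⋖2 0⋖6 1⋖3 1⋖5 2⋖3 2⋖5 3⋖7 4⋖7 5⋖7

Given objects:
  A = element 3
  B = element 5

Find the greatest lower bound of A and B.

Lower bounds of A=3 and B=5: {0,1,2}
  maximal lower bounds 1 and 2 are incomparable: neither 1⊑2 nor 2⊑1
→ no greatest lower bound exists

Answer: NO MEET EXISTS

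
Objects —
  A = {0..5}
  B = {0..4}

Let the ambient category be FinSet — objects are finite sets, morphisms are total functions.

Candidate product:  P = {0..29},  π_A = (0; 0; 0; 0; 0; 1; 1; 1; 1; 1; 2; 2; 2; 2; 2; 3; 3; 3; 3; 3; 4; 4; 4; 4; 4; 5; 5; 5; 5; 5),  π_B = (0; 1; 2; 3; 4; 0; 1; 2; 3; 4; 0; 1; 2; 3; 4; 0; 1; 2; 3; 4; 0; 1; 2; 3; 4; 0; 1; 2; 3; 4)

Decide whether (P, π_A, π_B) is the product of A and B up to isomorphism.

|A|·|B| = 6·5 = 30;  |P| = 30
Check the pairing map k ↦ (π_A(k), π_B(k)):
  0 ↦ (0,0)
  1 ↦ (0,1)
  2 ↦ (0,2)
  3 ↦ (0,3)
  4 ↦ (0,4)
  5 ↦ (1,0)
  6 ↦ (1,1)
  7 ↦ (1,2)
  8 ↦ (1,3)
  9 ↦ (1,4)
  10 ↦ (2,0)
  11 ↦ (2,1)
  12 ↦ (2,2)
  13 ↦ (2,3)
  14 ↦ (2,4)
  15 ↦ (3,0)
  16 ↦ (3,1)
  17 ↦ (3,2)
  18 ↦ (3,3)
  19 ↦ (3,4)
  20 ↦ (4,0)
  21 ↦ (4,1)
  22 ↦ (4,2)
  23 ↦ (4,3)
  24 ↦ (4,4)
  25 ↦ (5,0)
  26 ↦ (5,1)
  27 ↦ (5,2)
  28 ↦ (5,3)
  29 ↦ (5,4)
distinct pairs in image: 30 / 30 needed
  → bijection onto A×B; projections well-typed.

Answer: VALID PRODUCT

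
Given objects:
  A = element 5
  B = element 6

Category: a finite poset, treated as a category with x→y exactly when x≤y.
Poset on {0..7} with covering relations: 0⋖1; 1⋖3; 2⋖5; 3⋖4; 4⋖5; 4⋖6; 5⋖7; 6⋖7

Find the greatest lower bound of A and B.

Lower bounds of A=5 and B=6: {0,1,3,4}
  0 ≤ 4
  1 ≤ 4
  3 ≤ 4
  4 ≤ 4
glb = 4

Answer: A∧B = 4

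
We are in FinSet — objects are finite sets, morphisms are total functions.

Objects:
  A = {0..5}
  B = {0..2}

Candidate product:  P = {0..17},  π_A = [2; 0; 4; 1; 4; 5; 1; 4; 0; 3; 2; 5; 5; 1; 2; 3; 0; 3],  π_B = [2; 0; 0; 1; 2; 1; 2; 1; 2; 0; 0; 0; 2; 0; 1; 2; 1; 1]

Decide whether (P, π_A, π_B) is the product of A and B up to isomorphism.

Answer: VALID PRODUCT

Work:
|A|·|B| = 6·3 = 18;  |P| = 18
Check the pairing map k ↦ (π_A(k), π_B(k)):
  0 ↦ (2,2)
  1 ↦ (0,0)
  2 ↦ (4,0)
  3 ↦ (1,1)
  4 ↦ (4,2)
  5 ↦ (5,1)
  6 ↦ (1,2)
  7 ↦ (4,1)
  8 ↦ (0,2)
  9 ↦ (3,0)
  10 ↦ (2,0)
  11 ↦ (5,0)
  12 ↦ (5,2)
  13 ↦ (1,0)
  14 ↦ (2,1)
  15 ↦ (3,2)
  16 ↦ (0,1)
  17 ↦ (3,1)
distinct pairs in image: 18 / 18 needed
  → bijection onto A×B; projections well-typed.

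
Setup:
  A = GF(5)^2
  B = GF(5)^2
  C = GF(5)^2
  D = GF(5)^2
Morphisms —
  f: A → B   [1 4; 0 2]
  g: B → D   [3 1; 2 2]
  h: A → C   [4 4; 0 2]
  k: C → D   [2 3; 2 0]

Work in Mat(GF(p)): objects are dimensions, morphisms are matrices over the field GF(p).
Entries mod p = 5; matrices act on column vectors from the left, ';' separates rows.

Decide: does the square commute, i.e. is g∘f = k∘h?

1) trace f;g:
  e0=(1,0) f→(1,0) g→(3,2)
  e1=(0,1) f→(4,2) g→(4,2)
  result₁ = [3 4; 2 2]
2) trace h;k:
  e0=(1,0) h→(4,0) k→(3,3)
  e1=(0,1) h→(4,2) k→(4,3)
  result₂ = [3 4; 3 3]
Equal? differ; not commutative

Answer: DOES NOT COMMUTE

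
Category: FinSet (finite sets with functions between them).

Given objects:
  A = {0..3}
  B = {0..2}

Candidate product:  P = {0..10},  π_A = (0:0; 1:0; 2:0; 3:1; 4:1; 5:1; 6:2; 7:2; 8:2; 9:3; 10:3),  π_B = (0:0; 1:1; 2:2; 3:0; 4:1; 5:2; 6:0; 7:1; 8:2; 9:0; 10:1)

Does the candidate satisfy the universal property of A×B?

|A|·|B| = 4·3 = 12;  |P| = 11
  → cardinalities differ; no bijection possible.

Answer: NOT A VALID PRODUCT — |P|=11 ≠ |A|·|B|=12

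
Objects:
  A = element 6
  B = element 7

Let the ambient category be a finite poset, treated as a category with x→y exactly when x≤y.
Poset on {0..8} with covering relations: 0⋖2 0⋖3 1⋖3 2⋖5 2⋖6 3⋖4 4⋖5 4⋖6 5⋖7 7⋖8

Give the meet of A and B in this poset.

Lower bounds of A=6 and B=7: {0,1,2,3,4}
  maximal lower bounds 2 and 4 are incomparable: neither 2<=4 nor 4<=2
→ no greatest lower bound exists

Answer: NO MEET EXISTS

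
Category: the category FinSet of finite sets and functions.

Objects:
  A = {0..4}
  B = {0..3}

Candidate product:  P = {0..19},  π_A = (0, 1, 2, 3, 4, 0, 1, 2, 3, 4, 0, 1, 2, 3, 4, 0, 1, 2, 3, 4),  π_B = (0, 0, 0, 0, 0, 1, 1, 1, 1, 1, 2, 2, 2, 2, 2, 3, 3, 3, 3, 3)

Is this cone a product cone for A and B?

|A|·|B| = 5·4 = 20;  |P| = 20
Check the pairing map k ↦ (π_A(k), π_B(k)):
  0 -> (0,0)
  1 -> (1,0)
  2 -> (2,0)
  3 -> (3,0)
  4 -> (4,0)
  5 -> (0,1)
  6 -> (1,1)
  7 -> (2,1)
  8 -> (3,1)
  9 -> (4,1)
  10 -> (0,2)
  11 -> (1,2)
  12 -> (2,2)
  13 -> (3,2)
  14 -> (4,2)
  15 -> (0,3)
  16 -> (1,3)
  17 -> (2,3)
  18 -> (3,3)
  19 -> (4,3)
distinct pairs in image: 20 / 20 needed
  → bijection onto A×B; projections well-typed.

Answer: VALID PRODUCT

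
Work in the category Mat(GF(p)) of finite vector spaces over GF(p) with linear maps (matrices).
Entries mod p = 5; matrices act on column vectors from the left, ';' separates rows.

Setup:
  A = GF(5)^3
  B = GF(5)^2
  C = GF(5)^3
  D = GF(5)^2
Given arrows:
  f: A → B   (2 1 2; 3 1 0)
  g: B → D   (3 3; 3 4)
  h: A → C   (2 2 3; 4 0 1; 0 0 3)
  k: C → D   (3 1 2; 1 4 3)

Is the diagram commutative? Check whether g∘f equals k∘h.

Answer: COMMUTES

Work:
Path 1 = f;g:
  e0=⟨1,0,0⟩ f→⟨2,3⟩ g→⟨0,3⟩
  e1=⟨0,1,0⟩ f→⟨1,1⟩ g→⟨1,2⟩
  e2=⟨0,0,1⟩ f→⟨2,0⟩ g→⟨1,1⟩
  ⟦path⟧₁ = (0 1 1; 3 2 1)
Path 2 = h;k:
  e0=⟨1,0,0⟩ h→⟨2,4,0⟩ k→⟨0,3⟩
  e1=⟨0,1,0⟩ h→⟨2,0,0⟩ k→⟨1,2⟩
  e2=⟨0,0,1⟩ h→⟨3,1,3⟩ k→⟨1,1⟩
  ⟦path⟧₂ = (0 1 1; 3 2 1)
Equal? same morphism ✓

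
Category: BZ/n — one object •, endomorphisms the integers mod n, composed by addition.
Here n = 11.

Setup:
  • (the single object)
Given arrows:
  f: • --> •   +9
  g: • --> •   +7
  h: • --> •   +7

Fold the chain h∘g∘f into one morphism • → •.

  0 +9≡9 +7≡5 +7≡1  (mod 11)
⟦path⟧: +1

Answer: +1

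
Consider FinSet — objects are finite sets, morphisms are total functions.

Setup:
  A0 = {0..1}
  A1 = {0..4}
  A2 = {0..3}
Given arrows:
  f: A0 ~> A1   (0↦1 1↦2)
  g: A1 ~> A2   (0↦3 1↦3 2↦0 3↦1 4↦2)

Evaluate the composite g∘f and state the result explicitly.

Answer: (0↦3 1↦0)

Work:
  0 f~>1 g~>3
  1 f~>2 g~>0
⟦path⟧: (0↦3 1↦0)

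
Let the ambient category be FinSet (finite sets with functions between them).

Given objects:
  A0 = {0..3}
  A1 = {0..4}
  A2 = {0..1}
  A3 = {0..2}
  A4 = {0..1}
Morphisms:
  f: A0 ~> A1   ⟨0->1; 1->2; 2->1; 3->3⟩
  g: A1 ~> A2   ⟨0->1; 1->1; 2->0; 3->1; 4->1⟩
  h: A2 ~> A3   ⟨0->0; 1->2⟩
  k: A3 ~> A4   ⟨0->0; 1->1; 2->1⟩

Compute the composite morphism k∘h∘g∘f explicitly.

Answer: ⟨0->1; 1->0; 2->1; 3->1⟩

Derivation:
  0 f~>1 g~>1 h~>2 k~>1
  1 f~>2 g~>0 h~>0 k~>0
  2 f~>1 g~>1 h~>2 k~>1
  3 f~>3 g~>1 h~>2 k~>1
⟦path⟧: ⟨0->1; 1->0; 2->1; 3->1⟩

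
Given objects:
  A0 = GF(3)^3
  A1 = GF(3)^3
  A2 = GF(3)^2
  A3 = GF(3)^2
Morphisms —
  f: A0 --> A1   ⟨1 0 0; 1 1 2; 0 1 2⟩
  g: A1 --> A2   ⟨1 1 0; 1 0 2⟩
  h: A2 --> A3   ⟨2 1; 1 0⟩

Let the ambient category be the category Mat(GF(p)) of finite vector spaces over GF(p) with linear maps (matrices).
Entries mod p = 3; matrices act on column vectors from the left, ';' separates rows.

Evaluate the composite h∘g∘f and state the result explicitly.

  e0=(1,0,0) f-->(1,1,0) g-->(2,1) h-->(2,2)
  e1=(0,1,0) f-->(0,1,1) g-->(1,2) h-->(1,1)
  e2=(0,0,1) f-->(0,2,2) g-->(2,1) h-->(2,2)
result: ⟨2 1 2; 2 1 2⟩

Answer: ⟨2 1 2; 2 1 2⟩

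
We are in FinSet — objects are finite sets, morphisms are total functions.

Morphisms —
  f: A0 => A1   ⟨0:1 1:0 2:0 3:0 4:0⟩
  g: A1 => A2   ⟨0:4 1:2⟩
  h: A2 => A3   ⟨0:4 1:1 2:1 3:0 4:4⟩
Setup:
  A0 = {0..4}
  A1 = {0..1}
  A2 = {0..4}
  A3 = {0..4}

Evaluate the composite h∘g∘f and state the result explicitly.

Answer: ⟨0:1 1:4 2:4 3:4 4:4⟩

Trace:
  0 f=>1 g=>2 h=>1
  1 f=>0 g=>4 h=>4
  2 f=>0 g=>4 h=>4
  3 f=>0 g=>4 h=>4
  4 f=>0 g=>4 h=>4
composite: ⟨0:1 1:4 2:4 3:4 4:4⟩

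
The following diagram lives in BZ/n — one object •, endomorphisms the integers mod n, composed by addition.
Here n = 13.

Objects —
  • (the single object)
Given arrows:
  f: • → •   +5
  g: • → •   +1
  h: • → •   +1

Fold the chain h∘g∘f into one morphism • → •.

Answer: +7

Trace:
  0 +5≡5 +1≡6 +1≡7  (mod 13)
composite: +7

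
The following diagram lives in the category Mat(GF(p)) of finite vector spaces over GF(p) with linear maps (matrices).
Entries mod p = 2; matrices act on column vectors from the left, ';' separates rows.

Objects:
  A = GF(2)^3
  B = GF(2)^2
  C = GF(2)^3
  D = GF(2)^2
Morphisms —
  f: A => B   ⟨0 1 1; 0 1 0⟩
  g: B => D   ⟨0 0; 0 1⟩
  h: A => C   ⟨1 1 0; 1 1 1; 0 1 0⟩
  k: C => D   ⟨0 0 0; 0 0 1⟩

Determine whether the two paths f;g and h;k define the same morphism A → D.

Path 1 = f;g:
  e0=[1,0,0] f=>[0,0] g=>[0,0]
  e1=[0,1,0] f=>[1,1] g=>[0,1]
  e2=[0,0,1] f=>[1,0] g=>[0,0]
  composite₁ = ⟨0 0 0; 0 1 0⟩
Path 2 = h;k:
  e0=[1,0,0] h=>[1,1,0] k=>[0,0]
  e1=[0,1,0] h=>[1,1,1] k=>[0,1]
  e2=[0,0,1] h=>[0,1,0] k=>[0,0]
  composite₂ = ⟨0 0 0; 0 1 0⟩
Equal? YES — commutes

Answer: COMMUTES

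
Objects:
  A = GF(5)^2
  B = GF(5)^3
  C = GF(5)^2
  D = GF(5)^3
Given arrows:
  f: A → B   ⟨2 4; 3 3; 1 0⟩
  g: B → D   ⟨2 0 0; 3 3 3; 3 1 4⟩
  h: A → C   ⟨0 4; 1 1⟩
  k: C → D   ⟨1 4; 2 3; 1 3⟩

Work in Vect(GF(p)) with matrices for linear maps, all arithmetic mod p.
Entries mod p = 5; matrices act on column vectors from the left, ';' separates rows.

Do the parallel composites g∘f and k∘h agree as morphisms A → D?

Answer: DOES NOT COMMUTE

Work:
Along f;g (path 1):
  e0=(1,0) f→(2,3,1) g→(4,3,3)
  e1=(0,1) f→(4,3,0) g→(3,1,0)
  ⟦path⟧₁ = ⟨4 3; 3 1; 3 0⟩
Along h;k (path 2):
  e0=(1,0) h→(0,1) k→(4,3,3)
  e1=(0,1) h→(4,1) k→(3,1,2)
  ⟦path⟧₂ = ⟨4 3; 3 1; 3 2⟩
Equal? distinct morphisms ✗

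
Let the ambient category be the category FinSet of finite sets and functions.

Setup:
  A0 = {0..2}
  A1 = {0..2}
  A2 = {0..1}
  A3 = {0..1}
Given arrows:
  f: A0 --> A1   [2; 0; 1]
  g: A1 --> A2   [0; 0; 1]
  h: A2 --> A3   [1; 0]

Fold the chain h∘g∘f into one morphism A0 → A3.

  0 f-->2 g-->1 h-->0
  1 f-->0 g-->0 h-->1
  2 f-->1 g-->0 h-->1
⟦path⟧: [0; 1; 1]

Answer: [0; 1; 1]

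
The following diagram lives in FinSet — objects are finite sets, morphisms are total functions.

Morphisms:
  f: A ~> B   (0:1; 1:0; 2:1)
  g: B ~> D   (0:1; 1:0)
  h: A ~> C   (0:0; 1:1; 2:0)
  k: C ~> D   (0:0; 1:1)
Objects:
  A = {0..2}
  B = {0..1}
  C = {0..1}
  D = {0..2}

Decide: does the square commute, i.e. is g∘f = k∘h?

Answer: COMMUTES

Derivation:
Path 1 = f;g:
  0 f~>1 g~>0
  1 f~>0 g~>1
  2 f~>1 g~>0
  ⟦path⟧₁ = (0:0; 1:1; 2:0)
Path 2 = h;k:
  0 h~>0 k~>0
  1 h~>1 k~>1
  2 h~>0 k~>0
  ⟦path⟧₂ = (0:0; 1:1; 2:0)
Equal? YES — commutes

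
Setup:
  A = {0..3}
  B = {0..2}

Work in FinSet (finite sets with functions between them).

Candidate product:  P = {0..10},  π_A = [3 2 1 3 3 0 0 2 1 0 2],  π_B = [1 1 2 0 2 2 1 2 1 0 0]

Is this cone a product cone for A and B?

|A|·|B| = 4·3 = 12;  |P| = 11
  → cardinalities differ; no bijection possible.

Answer: NOT A VALID PRODUCT — |P|=11 ≠ |A|·|B|=12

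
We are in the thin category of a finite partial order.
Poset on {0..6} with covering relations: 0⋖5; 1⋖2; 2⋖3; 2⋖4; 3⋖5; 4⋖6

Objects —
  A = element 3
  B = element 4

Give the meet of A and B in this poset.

Answer: A∧B = 2

Derivation:
Lower bounds of A=3 and B=4: {1,2}
  1 ≤ 2
  2 ≤ 2
glb = 2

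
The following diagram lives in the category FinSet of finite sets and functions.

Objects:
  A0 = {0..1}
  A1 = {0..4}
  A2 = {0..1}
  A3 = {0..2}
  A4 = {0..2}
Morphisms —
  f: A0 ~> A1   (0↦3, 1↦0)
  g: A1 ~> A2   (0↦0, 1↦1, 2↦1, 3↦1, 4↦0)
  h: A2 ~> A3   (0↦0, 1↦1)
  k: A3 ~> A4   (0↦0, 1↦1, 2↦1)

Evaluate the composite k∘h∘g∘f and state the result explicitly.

Answer: (0↦1, 1↦0)

Trace:
  0 f~>3 g~>1 h~>1 k~>1
  1 f~>0 g~>0 h~>0 k~>0
⟦path⟧: (0↦1, 1↦0)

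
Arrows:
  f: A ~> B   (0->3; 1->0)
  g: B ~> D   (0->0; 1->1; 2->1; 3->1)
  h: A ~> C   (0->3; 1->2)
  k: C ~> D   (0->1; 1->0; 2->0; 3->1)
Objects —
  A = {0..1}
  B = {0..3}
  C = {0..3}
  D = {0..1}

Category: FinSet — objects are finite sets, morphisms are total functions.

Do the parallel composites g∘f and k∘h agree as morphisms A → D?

Path 1 = f;g:
  0 f~>3 g~>1
  1 f~>0 g~>0
  ⟦path⟧₁ = (0->1; 1->0)
Path 2 = h;k:
  0 h~>3 k~>1
  1 h~>2 k~>0
  ⟦path⟧₂ = (0->1; 1->0)
Equal? YES — commutes

Answer: COMMUTES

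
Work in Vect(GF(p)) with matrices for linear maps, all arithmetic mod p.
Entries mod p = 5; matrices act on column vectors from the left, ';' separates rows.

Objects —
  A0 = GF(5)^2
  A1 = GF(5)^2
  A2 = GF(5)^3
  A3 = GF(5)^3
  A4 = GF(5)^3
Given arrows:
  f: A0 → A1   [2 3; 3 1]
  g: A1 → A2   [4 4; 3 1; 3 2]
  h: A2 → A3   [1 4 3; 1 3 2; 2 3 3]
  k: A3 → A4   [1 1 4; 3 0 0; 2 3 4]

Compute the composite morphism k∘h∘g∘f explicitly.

  e0=(1,0) f→(2,3) g→(0,4,2) h→(2,1,3) k→(0,1,4)
  e1=(0,1) f→(3,1) g→(1,0,1) h→(4,3,0) k→(2,2,2)
⟦path⟧: [0 2; 1 2; 4 2]

Answer: [0 2; 1 2; 4 2]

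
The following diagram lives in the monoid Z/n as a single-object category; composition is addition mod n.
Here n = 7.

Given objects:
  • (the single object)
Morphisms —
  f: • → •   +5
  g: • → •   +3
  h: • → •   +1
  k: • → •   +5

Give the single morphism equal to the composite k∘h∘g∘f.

  0 +5≡5 +3≡1 +1≡2 +5≡0  (mod 7)
composite: +0

Answer: +0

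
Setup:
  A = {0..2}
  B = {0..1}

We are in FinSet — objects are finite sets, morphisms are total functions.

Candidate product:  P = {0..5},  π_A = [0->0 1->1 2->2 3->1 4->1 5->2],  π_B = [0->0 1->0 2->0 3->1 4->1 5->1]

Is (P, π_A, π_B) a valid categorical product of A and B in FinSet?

|A|·|B| = 3·2 = 6;  |P| = 6
Check the pairing map k ↦ (π_A(k), π_B(k)):
  0 -> (0,0)
  1 -> (1,0)
  2 -> (2,0)
  3 -> (1,1)
  4 -> (1,1)  ✗ repeats pair of k=3
  5 -> (2,1)
distinct pairs in image: 5 / 6 needed
  → (1,1) hit at k=3 and k=4

Answer: NOT A VALID PRODUCT — duplicate pair at indices 4,3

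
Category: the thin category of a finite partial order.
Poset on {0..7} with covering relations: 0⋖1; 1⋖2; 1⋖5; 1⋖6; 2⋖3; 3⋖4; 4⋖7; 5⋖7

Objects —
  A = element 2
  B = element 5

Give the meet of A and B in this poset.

Lower bounds of A=2 and B=5: {0,1}
  0 <= 1
  1 <= 1
glb = 1

Answer: A∧B = 1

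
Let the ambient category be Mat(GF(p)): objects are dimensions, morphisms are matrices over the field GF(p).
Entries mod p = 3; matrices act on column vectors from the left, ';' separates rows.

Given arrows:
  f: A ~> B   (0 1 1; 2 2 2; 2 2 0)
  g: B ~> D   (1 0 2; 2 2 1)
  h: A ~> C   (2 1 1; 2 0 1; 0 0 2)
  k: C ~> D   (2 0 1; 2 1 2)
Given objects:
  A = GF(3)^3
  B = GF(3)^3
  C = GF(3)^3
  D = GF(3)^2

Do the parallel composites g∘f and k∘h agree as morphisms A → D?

Path 1 = f;g:
  e0=⟨1,0,0⟩ f~>⟨0,2,2⟩ g~>⟨1,0⟩
  e1=⟨0,1,0⟩ f~>⟨1,2,2⟩ g~>⟨2,2⟩
  e2=⟨0,0,1⟩ f~>⟨1,2,0⟩ g~>⟨1,0⟩
  ⟦path⟧₁ = (1 2 1; 0 2 0)
Path 2 = h;k:
  e0=⟨1,0,0⟩ h~>⟨2,2,0⟩ k~>⟨1,0⟩
  e1=⟨0,1,0⟩ h~>⟨1,0,0⟩ k~>⟨2,2⟩
  e2=⟨0,0,1⟩ h~>⟨1,1,2⟩ k~>⟨1,1⟩
  ⟦path⟧₂ = (1 2 1; 0 2 1)
Equal? differ; not commutative

Answer: DOES NOT COMMUTE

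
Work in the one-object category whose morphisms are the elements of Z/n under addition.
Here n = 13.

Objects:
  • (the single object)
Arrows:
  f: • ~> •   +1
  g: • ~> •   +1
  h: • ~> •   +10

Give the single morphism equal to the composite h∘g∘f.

  0 +1≡1 +1≡2 +10≡12  (mod 13)
result: +12

Answer: +12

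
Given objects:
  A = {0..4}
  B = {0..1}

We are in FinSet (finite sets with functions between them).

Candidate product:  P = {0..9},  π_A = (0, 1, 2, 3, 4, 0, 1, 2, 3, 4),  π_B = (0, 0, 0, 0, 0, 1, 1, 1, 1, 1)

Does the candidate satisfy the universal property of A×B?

|A|·|B| = 5·2 = 10;  |P| = 10
Check the pairing map k ↦ (π_A(k), π_B(k)):
  0 : (0,0)
  1 : (1,0)
  2 : (2,0)
  3 : (3,0)
  4 : (4,0)
  5 : (0,1)
  6 : (1,1)
  7 : (2,1)
  8 : (3,1)
  9 : (4,1)
distinct pairs in image: 10 / 10 needed
  → bijection onto A×B; projections well-typed.

Answer: VALID PRODUCT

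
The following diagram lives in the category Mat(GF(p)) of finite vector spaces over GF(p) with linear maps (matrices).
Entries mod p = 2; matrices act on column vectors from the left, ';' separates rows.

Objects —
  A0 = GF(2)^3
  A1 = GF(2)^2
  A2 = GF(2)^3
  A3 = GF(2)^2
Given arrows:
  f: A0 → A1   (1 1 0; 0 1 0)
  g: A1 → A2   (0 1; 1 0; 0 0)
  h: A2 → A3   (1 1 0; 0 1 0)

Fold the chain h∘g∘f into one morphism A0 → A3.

  e0=⟨1,0,0⟩ f→⟨1,0⟩ g→⟨0,1,0⟩ h→⟨1,1⟩
  e1=⟨0,1,0⟩ f→⟨1,1⟩ g→⟨1,1,0⟩ h→⟨0,1⟩
  e2=⟨0,0,1⟩ f→⟨0,0⟩ g→⟨0,0,0⟩ h→⟨0,0⟩
result: (1 0 0; 1 1 0)

Answer: (1 0 0; 1 1 0)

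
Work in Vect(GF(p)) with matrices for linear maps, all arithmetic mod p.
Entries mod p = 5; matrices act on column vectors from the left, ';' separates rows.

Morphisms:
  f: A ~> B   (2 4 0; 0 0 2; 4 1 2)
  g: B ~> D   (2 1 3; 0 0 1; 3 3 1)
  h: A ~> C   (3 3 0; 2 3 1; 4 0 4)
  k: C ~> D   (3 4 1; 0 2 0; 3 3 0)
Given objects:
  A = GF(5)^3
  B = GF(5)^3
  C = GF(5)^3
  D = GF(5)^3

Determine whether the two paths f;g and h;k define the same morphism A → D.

Answer: COMMUTES

Derivation:
Path 1 = f;g:
  e0=⟨1,0,0⟩ f~>⟨2,0,4⟩ g~>⟨1,4,0⟩
  e1=⟨0,1,0⟩ f~>⟨4,0,1⟩ g~>⟨1,1,3⟩
  e2=⟨0,0,1⟩ f~>⟨0,2,2⟩ g~>⟨3,2,3⟩
  ⟦path⟧₁ = (1 1 3; 4 1 2; 0 3 3)
Path 2 = h;k:
  e0=⟨1,0,0⟩ h~>⟨3,2,4⟩ k~>⟨1,4,0⟩
  e1=⟨0,1,0⟩ h~>⟨3,3,0⟩ k~>⟨1,1,3⟩
  e2=⟨0,0,1⟩ h~>⟨0,1,4⟩ k~>⟨3,2,3⟩
  ⟦path⟧₂ = (1 1 3; 4 1 2; 0 3 3)
Equal? equal; square commutes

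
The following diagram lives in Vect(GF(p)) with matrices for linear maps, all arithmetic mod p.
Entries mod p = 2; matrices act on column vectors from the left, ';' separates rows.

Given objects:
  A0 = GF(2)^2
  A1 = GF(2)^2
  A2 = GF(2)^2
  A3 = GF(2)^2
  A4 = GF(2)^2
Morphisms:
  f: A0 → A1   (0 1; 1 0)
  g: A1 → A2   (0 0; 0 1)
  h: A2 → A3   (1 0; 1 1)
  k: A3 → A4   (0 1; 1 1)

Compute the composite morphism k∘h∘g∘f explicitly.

  e0=⟨1,0⟩ f→⟨0,1⟩ g→⟨0,1⟩ h→⟨0,1⟩ k→⟨1,1⟩
  e1=⟨0,1⟩ f→⟨1,0⟩ g→⟨0,0⟩ h→⟨0,0⟩ k→⟨0,0⟩
composite: (1 0; 1 0)

Answer: (1 0; 1 0)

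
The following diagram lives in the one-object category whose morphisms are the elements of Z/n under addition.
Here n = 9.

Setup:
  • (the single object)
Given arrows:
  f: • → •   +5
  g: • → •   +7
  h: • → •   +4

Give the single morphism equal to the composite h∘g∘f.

Answer: +7

Trace:
  0 +5≡5 +7≡3 +4≡7  (mod 9)
⟦path⟧: +7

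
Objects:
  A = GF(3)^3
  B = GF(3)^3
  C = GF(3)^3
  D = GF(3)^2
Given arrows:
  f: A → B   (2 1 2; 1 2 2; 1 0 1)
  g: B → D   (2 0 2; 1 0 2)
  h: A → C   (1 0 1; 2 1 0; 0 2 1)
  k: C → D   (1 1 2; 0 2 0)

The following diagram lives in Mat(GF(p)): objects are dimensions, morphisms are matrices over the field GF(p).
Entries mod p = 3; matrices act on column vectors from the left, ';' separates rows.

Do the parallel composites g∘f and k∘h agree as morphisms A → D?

1) trace f;g:
  e0=[1,0,0] f→[2,1,1] g→[0,1]
  e1=[0,1,0] f→[1,2,0] g→[2,1]
  e2=[0,0,1] f→[2,2,1] g→[0,1]
  ⟦path⟧₁ = (0 2 0; 1 1 1)
2) trace h;k:
  e0=[1,0,0] h→[1,2,0] k→[0,1]
  e1=[0,1,0] h→[0,1,2] k→[2,2]
  e2=[0,0,1] h→[1,0,1] k→[0,0]
  ⟦path⟧₂ = (0 2 0; 1 2 0)
Equal? differ; not commutative

Answer: DOES NOT COMMUTE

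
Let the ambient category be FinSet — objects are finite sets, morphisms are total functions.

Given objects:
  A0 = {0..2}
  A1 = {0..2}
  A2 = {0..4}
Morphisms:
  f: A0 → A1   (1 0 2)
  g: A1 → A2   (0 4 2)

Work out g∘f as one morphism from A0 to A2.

  0 f→1 g→4
  1 f→0 g→0
  2 f→2 g→2
result: (4 0 2)

Answer: (4 0 2)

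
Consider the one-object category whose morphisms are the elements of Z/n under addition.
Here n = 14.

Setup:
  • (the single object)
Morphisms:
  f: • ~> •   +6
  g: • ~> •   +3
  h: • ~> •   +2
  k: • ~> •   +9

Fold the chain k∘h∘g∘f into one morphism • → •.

Answer: +6

Derivation:
  0 +6≡6 +3≡9 +2≡11 +9≡6  (mod 14)
composite: +6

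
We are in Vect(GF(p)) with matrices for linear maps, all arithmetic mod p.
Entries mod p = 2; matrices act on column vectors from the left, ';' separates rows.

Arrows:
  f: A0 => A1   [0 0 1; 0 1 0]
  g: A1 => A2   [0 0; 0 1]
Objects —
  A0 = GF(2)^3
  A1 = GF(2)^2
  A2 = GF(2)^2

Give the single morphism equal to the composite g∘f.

Answer: [0 0 0; 0 1 0]

Work:
  e0=[1,0,0] f=>[0,0] g=>[0,0]
  e1=[0,1,0] f=>[0,1] g=>[0,1]
  e2=[0,0,1] f=>[1,0] g=>[0,0]
composite: [0 0 0; 0 1 0]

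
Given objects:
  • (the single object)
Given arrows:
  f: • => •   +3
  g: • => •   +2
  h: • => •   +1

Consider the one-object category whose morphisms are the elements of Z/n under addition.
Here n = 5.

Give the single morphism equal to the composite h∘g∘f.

Answer: +1

Trace:
  0 +3≡3 +2≡0 +1≡1  (mod 5)
result: +1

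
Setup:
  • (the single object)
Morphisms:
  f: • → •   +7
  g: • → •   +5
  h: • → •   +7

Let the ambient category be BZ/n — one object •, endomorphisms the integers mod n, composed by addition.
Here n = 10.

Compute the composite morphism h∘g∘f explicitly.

Answer: +9

Trace:
  0 +7≡7 +5≡2 +7≡9  (mod 10)
⟦path⟧: +9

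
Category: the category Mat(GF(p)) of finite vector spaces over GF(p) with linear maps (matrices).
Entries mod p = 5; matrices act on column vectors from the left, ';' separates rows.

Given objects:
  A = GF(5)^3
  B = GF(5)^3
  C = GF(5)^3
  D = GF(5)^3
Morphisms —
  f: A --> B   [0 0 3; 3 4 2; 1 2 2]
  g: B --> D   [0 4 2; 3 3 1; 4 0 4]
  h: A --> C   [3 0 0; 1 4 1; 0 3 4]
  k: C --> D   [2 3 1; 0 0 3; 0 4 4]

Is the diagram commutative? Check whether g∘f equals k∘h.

Answer: COMMUTES

Trace:
1) trace f;g:
  e0=⟨1,0,0⟩ f-->⟨0,3,1⟩ g-->⟨4,0,4⟩
  e1=⟨0,1,0⟩ f-->⟨0,4,2⟩ g-->⟨0,4,3⟩
  e2=⟨0,0,1⟩ f-->⟨3,2,2⟩ g-->⟨2,2,0⟩
  composite₁ = [4 0 2; 0 4 2; 4 3 0]
2) trace h;k:
  e0=⟨1,0,0⟩ h-->⟨3,1,0⟩ k-->⟨4,0,4⟩
  e1=⟨0,1,0⟩ h-->⟨0,4,3⟩ k-->⟨0,4,3⟩
  e2=⟨0,0,1⟩ h-->⟨0,1,4⟩ k-->⟨2,2,0⟩
  composite₂ = [4 0 2; 0 4 2; 4 3 0]
Equal? same morphism ✓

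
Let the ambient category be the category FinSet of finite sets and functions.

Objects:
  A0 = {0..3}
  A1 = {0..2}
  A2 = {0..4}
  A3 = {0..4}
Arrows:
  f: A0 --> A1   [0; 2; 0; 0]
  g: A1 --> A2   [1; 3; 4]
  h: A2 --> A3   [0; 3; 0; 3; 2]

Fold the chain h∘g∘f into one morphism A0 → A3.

  0 f-->0 g-->1 h-->3
  1 f-->2 g-->4 h-->2
  2 f-->0 g-->1 h-->3
  3 f-->0 g-->1 h-->3
result: [3; 2; 3; 3]

Answer: [3; 2; 3; 3]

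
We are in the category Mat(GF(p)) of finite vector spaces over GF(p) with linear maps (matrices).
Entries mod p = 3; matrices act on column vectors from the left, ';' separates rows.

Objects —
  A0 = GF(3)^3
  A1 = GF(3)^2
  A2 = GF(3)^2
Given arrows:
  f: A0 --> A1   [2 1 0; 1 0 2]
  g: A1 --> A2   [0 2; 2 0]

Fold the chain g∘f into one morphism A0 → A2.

  e0=(1,0,0) f-->(2,1) g-->(2,1)
  e1=(0,1,0) f-->(1,0) g-->(0,2)
  e2=(0,0,1) f-->(0,2) g-->(1,0)
result: [2 0 1; 1 2 0]

Answer: [2 0 1; 1 2 0]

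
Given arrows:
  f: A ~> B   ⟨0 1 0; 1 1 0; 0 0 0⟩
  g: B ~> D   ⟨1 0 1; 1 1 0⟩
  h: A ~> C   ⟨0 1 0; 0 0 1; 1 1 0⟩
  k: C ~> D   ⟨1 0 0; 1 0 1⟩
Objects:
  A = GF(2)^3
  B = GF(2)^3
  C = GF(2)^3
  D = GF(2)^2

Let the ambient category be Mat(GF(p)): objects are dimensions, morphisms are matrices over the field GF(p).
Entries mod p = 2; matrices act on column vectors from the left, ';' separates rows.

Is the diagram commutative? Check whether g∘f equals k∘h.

Answer: COMMUTES

Trace:
1) trace f;g:
  e0=⟨1,0,0⟩ f~>⟨0,1,0⟩ g~>⟨0,1⟩
  e1=⟨0,1,0⟩ f~>⟨1,1,0⟩ g~>⟨1,0⟩
  e2=⟨0,0,1⟩ f~>⟨0,0,0⟩ g~>⟨0,0⟩
  composite₁ = ⟨0 1 0; 1 0 0⟩
2) trace h;k:
  e0=⟨1,0,0⟩ h~>⟨0,0,1⟩ k~>⟨0,1⟩
  e1=⟨0,1,0⟩ h~>⟨1,0,1⟩ k~>⟨1,0⟩
  e2=⟨0,0,1⟩ h~>⟨0,1,0⟩ k~>⟨0,0⟩
  composite₂ = ⟨0 1 0; 1 0 0⟩
Equal? equal; square commutes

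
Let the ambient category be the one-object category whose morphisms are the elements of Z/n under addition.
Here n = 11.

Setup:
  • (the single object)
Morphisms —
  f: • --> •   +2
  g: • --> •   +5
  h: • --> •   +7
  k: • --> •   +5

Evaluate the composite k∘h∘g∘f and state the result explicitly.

  0 +2≡2 +5≡7 +7≡3 +5≡8  (mod 11)
composite: +8

Answer: +8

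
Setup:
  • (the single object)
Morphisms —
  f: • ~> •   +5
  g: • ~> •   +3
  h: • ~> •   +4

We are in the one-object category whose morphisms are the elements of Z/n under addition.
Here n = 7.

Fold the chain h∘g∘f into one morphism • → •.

Answer: +5

Trace:
  0 +5≡5 +3≡1 +4≡5  (mod 7)
result: +5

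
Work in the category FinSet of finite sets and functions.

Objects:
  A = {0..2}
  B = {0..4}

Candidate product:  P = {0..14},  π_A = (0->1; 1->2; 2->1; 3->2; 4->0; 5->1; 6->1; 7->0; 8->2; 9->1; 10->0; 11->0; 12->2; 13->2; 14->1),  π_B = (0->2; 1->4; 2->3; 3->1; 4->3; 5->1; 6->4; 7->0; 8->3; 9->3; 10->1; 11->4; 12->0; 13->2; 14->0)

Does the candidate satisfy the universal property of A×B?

|A|·|B| = 3·5 = 15;  |P| = 15
Check the pairing map k ↦ (π_A(k), π_B(k)):
  0 -> (1,2)
  1 -> (2,4)
  2 -> (1,3)
  3 -> (2,1)
  4 -> (0,3)
  5 -> (1,1)
  6 -> (1,4)
  7 -> (0,0)
  8 -> (2,3)
  9 -> (1,3)  ✗ repeats pair of k=2
  10 -> (0,1)
  11 -> (0,4)
  12 -> (2,0)
  13 -> (2,2)
  14 -> (1,0)
distinct pairs in image: 14 / 15 needed
  → (1,3) hit at k=2 and k=9

Answer: NOT A VALID PRODUCT — duplicate pair at indices 2,9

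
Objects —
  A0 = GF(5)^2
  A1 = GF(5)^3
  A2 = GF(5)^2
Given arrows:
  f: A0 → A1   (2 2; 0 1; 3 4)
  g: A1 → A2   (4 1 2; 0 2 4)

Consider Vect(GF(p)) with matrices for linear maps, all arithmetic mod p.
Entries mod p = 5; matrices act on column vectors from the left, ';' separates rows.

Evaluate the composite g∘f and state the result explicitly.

Answer: (4 2; 2 3)

Trace:
  e0=[1,0] f→[2,0,3] g→[4,2]
  e1=[0,1] f→[2,1,4] g→[2,3]
composite: (4 2; 2 3)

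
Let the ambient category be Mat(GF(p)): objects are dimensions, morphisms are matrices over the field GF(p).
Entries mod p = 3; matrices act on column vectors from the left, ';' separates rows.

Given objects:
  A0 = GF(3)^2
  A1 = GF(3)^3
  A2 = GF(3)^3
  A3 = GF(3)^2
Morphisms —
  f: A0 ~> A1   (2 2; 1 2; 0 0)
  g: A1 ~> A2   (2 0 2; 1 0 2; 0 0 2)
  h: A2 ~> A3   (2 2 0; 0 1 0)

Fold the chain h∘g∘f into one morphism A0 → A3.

  e0=⟨1,0⟩ f~>⟨2,1,0⟩ g~>⟨1,2,0⟩ h~>⟨0,2⟩
  e1=⟨0,1⟩ f~>⟨2,2,0⟩ g~>⟨1,2,0⟩ h~>⟨0,2⟩
composite: (0 0; 2 2)

Answer: (0 0; 2 2)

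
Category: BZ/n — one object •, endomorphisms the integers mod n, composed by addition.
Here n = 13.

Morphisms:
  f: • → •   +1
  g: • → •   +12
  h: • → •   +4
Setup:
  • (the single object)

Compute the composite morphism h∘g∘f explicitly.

Answer: +4

Derivation:
  0 +1≡1 +12≡0 +4≡4  (mod 13)
composite: +4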